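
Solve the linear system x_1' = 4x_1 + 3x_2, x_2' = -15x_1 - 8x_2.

x_1(t) = C_1e^(-2t)sin(3t) - C_2e^(-2t)cos(3t), x_2(t) = -2C_1e^(-2t)sin(3t) + C_1e^(-2t)cos(3t) + C_2e^(-2t)sin(3t) + 2C_2e^(-2t)cos(3t)

Coefficient matrix A = [[4, 3], [-15, -8]].
Characteristic polynomial det(A - λI) = λ^2 + 4λ + 13 = 0.
Eigenvalues λ = -2 ± 3i (complex conjugate pair).
For λ=-2+3i: an eigenvector is (0,1) - i(1,-2) = (0 - i, 1 + 2i).
A real fundamental pair from Re and Im of e^((-2+3i)t)v: X_1 = e^(-2t)(cos(3t)·(0,1) + sin(3t)·(1,-2)), X_2 = e^(-2t)(sin(3t)·(0,1) - cos(3t)·(1,-2)).
General solution: C_1X_1 + C_2X_2.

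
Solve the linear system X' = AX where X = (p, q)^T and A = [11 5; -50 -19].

Coefficient matrix A = [[11, 5], [-50, -19]].
Characteristic polynomial det(A - λI) = λ^2 + 8λ + 41 = 0.
Eigenvalues λ = -4 ± 5i (complex conjugate pair).
For λ=-4+5i: an eigenvector is (1,-3) - i(0,-1) = (1, -3 + i).
A real fundamental pair from Re and Im of e^((-4+5i)t)v: X_1 = e^(-4t)(cos(5t)·(1,-3) + sin(5t)·(0,-1)), X_2 = e^(-4t)(sin(5t)·(1,-3) - cos(5t)·(0,-1)).
General solution: K_1X_1 + K_2X_2.

p(t) = K_1e^(-4t)cos(5t) + K_2e^(-4t)sin(5t), q(t) = -K_1e^(-4t)sin(5t) - 3K_1e^(-4t)cos(5t) - 3K_2e^(-4t)sin(5t) + K_2e^(-4t)cos(5t)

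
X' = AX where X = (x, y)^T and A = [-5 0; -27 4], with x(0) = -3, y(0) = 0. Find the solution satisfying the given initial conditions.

x(t) = -3e^(-5t), y(t) = 9e^(4t) - 9e^(-5t)

Coefficient matrix A = [[-5, 0], [-27, 4]].
Characteristic polynomial det(A - λI) = λ^2 + λ - 20 = 0.
Eigenvalues λ = 4, -5.
For λ=4: (A-λI) row 1 is [-9, 0], so an eigenvector is (0, 1).
For λ=-5: (A-λI) row 2 is [-27, 9], so an eigenvector is (1, 3).
General solution: c_1e^(4t)(0,1) + c_2e^(-5t)(1,3).
Applying x(0)=-3, y(0)=0 gives c_1=9, c_2=-3.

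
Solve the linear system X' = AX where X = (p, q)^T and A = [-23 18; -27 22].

Coefficient matrix A = [[-23, 18], [-27, 22]].
Characteristic polynomial det(A - λI) = λ^2 + λ - 20 = 0.
Eigenvalues λ = 4, -5.
For λ=4: (A-λI) row 1 is [-27, 18], so an eigenvector is (-2, -3).
For λ=-5: (A-λI) row 1 is [-18, 18], so an eigenvector is (-1, -1).
General solution: C_1e^(4t)(-2,-3) + C_2e^(-5t)(-1,-1).

p(t) = -2C_1e^(4t) - C_2e^(-5t), q(t) = -3C_1e^(4t) - C_2e^(-5t)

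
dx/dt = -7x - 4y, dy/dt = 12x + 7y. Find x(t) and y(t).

x(t) = -C_1e^(t) - 2C_2e^(-t), y(t) = 2C_1e^(t) + 3C_2e^(-t)

Coefficient matrix A = [[-7, -4], [12, 7]].
Characteristic polynomial det(A - λI) = λ^2 - 1 = 0.
Eigenvalues λ = 1, -1.
For λ=1: (A-λI) row 1 is [-8, -4], so an eigenvector is (-1, 2).
For λ=-1: (A-λI) row 1 is [-6, -4], so an eigenvector is (-2, 3).
General solution: C_1e^(t)(-1,2) + C_2e^(-t)(-2,3).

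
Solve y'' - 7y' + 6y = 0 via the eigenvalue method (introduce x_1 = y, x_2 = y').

Let x_1 = y, x_2 = y'. Then x_1' = x_2 and x_2' = -6x_1 + 7x_2.
A = [[0,1],[-6,7]]; det(A-λI) = λ^2 - 7λ + 6.
Eigenvalues λ = 1, 6 with eigenvectors (1,1), (1,6).

y(t) = C_1e^(t) + C_2e^(6t)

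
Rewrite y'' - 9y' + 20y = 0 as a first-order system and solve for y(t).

y(t) = K_1e^(4t) + K_2e^(5t)

Let x_1 = y, x_2 = y'. Then x_1' = x_2 and x_2' = -20x_1 + 9x_2.
A = [[0,1],[-20,9]]; det(A-λI) = λ^2 - 9λ + 20.
Eigenvalues λ = 4, 5 with eigenvectors (1,4), (1,5).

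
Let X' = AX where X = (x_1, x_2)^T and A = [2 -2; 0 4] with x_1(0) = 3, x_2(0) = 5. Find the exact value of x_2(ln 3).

405

A = [[2,-2],[0,4]]; eigenvalues λ = 4, 2.
Eigenvectors: (-1,1) for λ=4, (-1,0) for λ=2.
From the initial condition, c_1 = 5, c_2 = -8.
x_2(ln 3) = (5)(3^4)(1) + (-8)(3^2)(0) = 405.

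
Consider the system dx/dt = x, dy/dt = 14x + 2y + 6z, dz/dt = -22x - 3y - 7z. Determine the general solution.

x(t) = C_2e^(t), y(t) = C_1e^(-4t) - 2C_2e^(t) + 2C_3e^(-t), z(t) = -C_1e^(-4t) - 2C_2e^(t) - C_3e^(-t)

Coefficient matrix A = [[1, 0, 0], [14, 2, 6], [-22, -3, -7]].
det(A - λI) = 0 gives eigenvalues λ = -4, 1, -1.
For λ=-4: eigenvector (0,1,-1).
For λ=1: eigenvector (1,-2,-2).
For λ=-1: eigenvector (0,2,-1).
General solution: C_1e^(-4t)(0,1,-1) + C_2e^(t)(1,-2,-2) + C_3e^(-t)(0,2,-1).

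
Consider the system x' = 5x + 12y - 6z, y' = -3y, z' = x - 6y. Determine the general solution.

x(t) = 2C_1e^(2t) + 3C_3e^(3t), y(t) = C_2e^(-3t), z(t) = C_1e^(2t) + 2C_2e^(-3t) + C_3e^(3t)

Coefficient matrix A = [[5, 12, -6], [0, -3, 0], [1, -6, 0]].
det(A - λI) = 0 gives eigenvalues λ = 2, -3, 3.
For λ=2: eigenvector (2,0,1).
For λ=-3: eigenvector (0,1,2).
For λ=3: eigenvector (3,0,1).
General solution: C_1e^(2t)(2,0,1) + C_2e^(-3t)(0,1,2) + C_3e^(3t)(3,0,1).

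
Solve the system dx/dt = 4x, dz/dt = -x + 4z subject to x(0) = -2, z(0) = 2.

x(t) = -2e^(4t), z(t) = 2te^(4t) + 2e^(4t)

Coefficient matrix A = [[4, 0], [-1, 4]].
Characteristic polynomial det(A - λI) = λ^2 - 8λ + 16 = 0.
Single eigenvalue λ = 4 with algebraic multiplicity 2.
Eigenvector v = (0,1); generalized eigenvector w with (A-λI)w=v is (-1,2).
General solution: e^(4t)[K_1·v + K_2·(t·v + w)].
Applying x(0)=-2, z(0)=2 gives K_1=-2, K_2=2.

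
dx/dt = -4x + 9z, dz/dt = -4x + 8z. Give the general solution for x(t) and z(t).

Coefficient matrix A = [[-4, 9], [-4, 8]].
Characteristic polynomial det(A - λI) = λ^2 - 4λ + 4 = 0.
Single eigenvalue λ = 2 with algebraic multiplicity 2.
Eigenvector v = (3,2); generalized eigenvector w with (A-λI)w=v is (-2,-1).
General solution: e^(2t)[K_1·v + K_2·(t·v + w)].

x(t) = 3K_1e^(2t) + 3K_2te^(2t) - 2K_2e^(2t), z(t) = 2K_1e^(2t) + 2K_2te^(2t) - K_2e^(2t)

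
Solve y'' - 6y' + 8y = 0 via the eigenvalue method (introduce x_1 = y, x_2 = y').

Let x_1 = y, x_2 = y'. Then x_1' = x_2 and x_2' = -8x_1 + 6x_2.
A = [[0,1],[-8,6]]; det(A-λI) = λ^2 - 6λ + 8.
Eigenvalues λ = 4, 2 with eigenvectors (1,4), (1,2).

y(t) = c_1e^(4t) + c_2e^(2t)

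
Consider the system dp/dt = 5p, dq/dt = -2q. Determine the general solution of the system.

Coefficient matrix A = [[5, 0], [0, -2]].
Characteristic polynomial det(A - λI) = λ^2 - 3λ - 10 = 0.
Eigenvalues λ = -2, 5.
For λ=-2: (A-λI) row 1 is [7, 0], so an eigenvector is (0, -1).
For λ=5: (A-λI) row 2 is [0, -7], so an eigenvector is (1, 0).
General solution: K_1e^(-2t)(0,-1) + K_2e^(5t)(1,0).

p(t) = K_2e^(5t), q(t) = -K_1e^(-2t)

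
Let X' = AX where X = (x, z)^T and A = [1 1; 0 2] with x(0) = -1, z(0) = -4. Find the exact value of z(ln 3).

A = [[1,1],[0,2]]; eigenvalues λ = 2, 1.
Eigenvectors: (-1,-1) for λ=2, (1,0) for λ=1.
From the initial condition, c_1 = 4, c_2 = 3.
z(ln 3) = (4)(3^2)(-1) + (3)(3^1)(0) = -36.

-36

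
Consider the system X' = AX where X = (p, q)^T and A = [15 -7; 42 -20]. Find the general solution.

Coefficient matrix A = [[15, -7], [42, -20]].
Characteristic polynomial det(A - λI) = λ^2 + 5λ - 6 = 0.
Eigenvalues λ = 1, -6.
For λ=1: (A-λI) row 1 is [14, -7], so an eigenvector is (1, 2).
For λ=-6: (A-λI) row 1 is [21, -7], so an eigenvector is (-1, -3).
General solution: C_1e^(t)(1,2) + C_2e^(-6t)(-1,-3).

p(t) = C_1e^(t) - C_2e^(-6t), q(t) = 2C_1e^(t) - 3C_2e^(-6t)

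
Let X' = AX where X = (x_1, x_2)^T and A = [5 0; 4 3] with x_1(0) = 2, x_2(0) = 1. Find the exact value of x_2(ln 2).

A = [[5,0],[4,3]]; eigenvalues λ = 5, 3.
Eigenvectors: (-1,-2) for λ=5, (0,1) for λ=3.
From the initial condition, c_1 = -2, c_2 = -3.
x_2(ln 2) = (-2)(2^5)(-2) + (-3)(2^3)(1) = 104.

104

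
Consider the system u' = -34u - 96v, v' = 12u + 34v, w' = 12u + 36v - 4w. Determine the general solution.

Coefficient matrix A = [[-34, -96, 0], [12, 34, 0], [12, 36, -4]].
det(A - λI) = 0 gives eigenvalues λ = -2, 2, -4.
For λ=-2: eigenvector (3,-1,0).
For λ=2: eigenvector (-8,3,2).
For λ=-4: eigenvector (0,0,1).
General solution: C_1e^(-2t)(3,-1,0) + C_2e^(2t)(-8,3,2) + C_3e^(-4t)(0,0,1).

u(t) = 3C_1e^(-2t) - 8C_2e^(2t), v(t) = -C_1e^(-2t) + 3C_2e^(2t), w(t) = 2C_2e^(2t) + C_3e^(-4t)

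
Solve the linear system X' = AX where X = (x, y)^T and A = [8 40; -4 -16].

Coefficient matrix A = [[8, 40], [-4, -16]].
Characteristic polynomial det(A - λI) = λ^2 + 8λ + 32 = 0.
Eigenvalues λ = -4 ± 4i (complex conjugate pair).
For λ=-4+4i: an eigenvector is (-1,0) - i(-3,1) = (-1 + 3i, 0 - i).
A real fundamental pair from Re and Im of e^((-4+4i)t)v: X_1 = e^(-4t)(cos(4t)·(-1,0) + sin(4t)·(-3,1)), X_2 = e^(-4t)(sin(4t)·(-1,0) - cos(4t)·(-3,1)).
General solution: C_1X_1 + C_2X_2.

x(t) = -3C_1e^(-4t)sin(4t) - C_1e^(-4t)cos(4t) - C_2e^(-4t)sin(4t) + 3C_2e^(-4t)cos(4t), y(t) = C_1e^(-4t)sin(4t) - C_2e^(-4t)cos(4t)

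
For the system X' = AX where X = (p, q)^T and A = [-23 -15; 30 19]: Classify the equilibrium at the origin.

stable spiral

A = [[-23,-15],[30,19]]; det(A-λI) = λ^2 + 4λ + 13.
λ = -2 ± 3i: negative real part.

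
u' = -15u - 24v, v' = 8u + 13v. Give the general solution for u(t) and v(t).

u(t) = -2K_1e^(-3t) - 3K_2e^(t), v(t) = K_1e^(-3t) + 2K_2e^(t)

Coefficient matrix A = [[-15, -24], [8, 13]].
Characteristic polynomial det(A - λI) = λ^2 + 2λ - 3 = 0.
Eigenvalues λ = -3, 1.
For λ=-3: (A-λI) row 1 is [-12, -24], so an eigenvector is (-2, 1).
For λ=1: (A-λI) row 1 is [-16, -24], so an eigenvector is (-3, 2).
General solution: K_1e^(-3t)(-2,1) + K_2e^(t)(-3,2).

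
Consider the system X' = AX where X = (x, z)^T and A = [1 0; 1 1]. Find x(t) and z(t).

Coefficient matrix A = [[1, 0], [1, 1]].
Characteristic polynomial det(A - λI) = λ^2 - 2λ + 1 = 0.
Single eigenvalue λ = 1 with algebraic multiplicity 2.
Eigenvector v = (0,1); generalized eigenvector w with (A-λI)w=v is (1,3).
General solution: e^(t)[C_1·v + C_2·(t·v + w)].

x(t) = C_2e^(t), z(t) = C_1e^(t) + C_2te^(t) + 3C_2e^(t)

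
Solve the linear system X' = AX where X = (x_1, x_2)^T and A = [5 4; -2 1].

x_1(t) = K_1e^(3t)sin(2t) + K_1e^(3t)cos(2t) + K_2e^(3t)sin(2t) - K_2e^(3t)cos(2t), x_2(t) = -K_1e^(3t)sin(2t) + K_2e^(3t)cos(2t)

Coefficient matrix A = [[5, 4], [-2, 1]].
Characteristic polynomial det(A - λI) = λ^2 - 6λ + 13 = 0.
Eigenvalues λ = 3 ± 2i (complex conjugate pair).
For λ=3+2i: an eigenvector is (1,0) - i(1,-1) = (1 - i, 0 + i).
A real fundamental pair from Re and Im of e^((3+2i)t)v: X_1 = e^(3t)(cos(2t)·(1,0) + sin(2t)·(1,-1)), X_2 = e^(3t)(sin(2t)·(1,0) - cos(2t)·(1,-1)).
General solution: K_1X_1 + K_2X_2.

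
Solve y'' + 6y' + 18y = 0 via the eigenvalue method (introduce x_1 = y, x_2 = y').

y(t) = K_1e^(-3t)cos(3t) + K_2e^(-3t)sin(3t)

Let x_1 = y, x_2 = y'. Then x_1' = x_2 and x_2' = -18x_1 - 6x_2.
A = [[0,1],[-18,-6]]; det(A-λI) = λ^2 + 6λ + 18.
Eigenvalues λ = -3 ± 3i.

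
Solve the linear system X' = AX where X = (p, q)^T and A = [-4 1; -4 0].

p(t) = c_1e^(-2t) + c_2te^(-2t) + c_2e^(-2t), q(t) = 2c_1e^(-2t) + 2c_2te^(-2t) + 3c_2e^(-2t)

Coefficient matrix A = [[-4, 1], [-4, 0]].
Characteristic polynomial det(A - λI) = λ^2 + 4λ + 4 = 0.
Single eigenvalue λ = -2 with algebraic multiplicity 2.
Eigenvector v = (1,2); generalized eigenvector w with (A-λI)w=v is (1,3).
General solution: e^(-2t)[c_1·v + c_2·(t·v + w)].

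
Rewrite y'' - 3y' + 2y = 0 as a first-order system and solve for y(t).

y(t) = K_1e^(2t) + K_2e^(t)

Let x_1 = y, x_2 = y'. Then x_1' = x_2 and x_2' = -2x_1 + 3x_2.
A = [[0,1],[-2,3]]; det(A-λI) = λ^2 - 3λ + 2.
Eigenvalues λ = 2, 1 with eigenvectors (1,2), (1,1).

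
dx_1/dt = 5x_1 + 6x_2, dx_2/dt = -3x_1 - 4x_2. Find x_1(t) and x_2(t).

x_1(t) = c_1e^(-t) + 2c_2e^(2t), x_2(t) = -c_1e^(-t) - c_2e^(2t)

Coefficient matrix A = [[5, 6], [-3, -4]].
Characteristic polynomial det(A - λI) = λ^2 - λ - 2 = 0.
Eigenvalues λ = -1, 2.
For λ=-1: (A-λI) row 1 is [6, 6], so an eigenvector is (1, -1).
For λ=2: (A-λI) row 1 is [3, 6], so an eigenvector is (2, -1).
General solution: c_1e^(-t)(1,-1) + c_2e^(2t)(2,-1).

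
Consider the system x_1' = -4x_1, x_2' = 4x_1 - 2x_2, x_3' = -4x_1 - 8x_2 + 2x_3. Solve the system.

Coefficient matrix A = [[-4, 0, 0], [4, -2, 0], [-4, -8, 2]].
det(A - λI) = 0 gives eigenvalues λ = 2, -2, -4.
For λ=2: eigenvector (0,0,1).
For λ=-2: eigenvector (0,1,2).
For λ=-4: eigenvector (1,-2,-2).
General solution: C_1e^(2t)(0,0,1) + C_2e^(-2t)(0,1,2) + C_3e^(-4t)(1,-2,-2).

x_1(t) = C_3e^(-4t), x_2(t) = C_2e^(-2t) - 2C_3e^(-4t), x_3(t) = C_1e^(2t) + 2C_2e^(-2t) - 2C_3e^(-4t)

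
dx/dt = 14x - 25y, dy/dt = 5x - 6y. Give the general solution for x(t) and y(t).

Coefficient matrix A = [[14, -25], [5, -6]].
Characteristic polynomial det(A - λI) = λ^2 - 8λ + 41 = 0.
Eigenvalues λ = 4 ± 5i (complex conjugate pair).
For λ=4+5i: an eigenvector is (-1,0) - i(-2,-1) = (-1 + 2i, 0 + i).
A real fundamental pair from Re and Im of e^((4+5i)t)v: X_1 = e^(4t)(cos(5t)·(-1,0) + sin(5t)·(-2,-1)), X_2 = e^(4t)(sin(5t)·(-1,0) - cos(5t)·(-2,-1)).
General solution: c_1X_1 + c_2X_2.

x(t) = -2c_1e^(4t)sin(5t) - c_1e^(4t)cos(5t) - c_2e^(4t)sin(5t) + 2c_2e^(4t)cos(5t), y(t) = -c_1e^(4t)sin(5t) + c_2e^(4t)cos(5t)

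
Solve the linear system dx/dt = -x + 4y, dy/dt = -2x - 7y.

Coefficient matrix A = [[-1, 4], [-2, -7]].
Characteristic polynomial det(A - λI) = λ^2 + 8λ + 15 = 0.
Eigenvalues λ = -3, -5.
For λ=-3: (A-λI) row 1 is [2, 4], so an eigenvector is (2, -1).
For λ=-5: (A-λI) row 1 is [4, 4], so an eigenvector is (1, -1).
General solution: K_1e^(-3t)(2,-1) + K_2e^(-5t)(1,-1).

x(t) = 2K_1e^(-3t) + K_2e^(-5t), y(t) = -K_1e^(-3t) - K_2e^(-5t)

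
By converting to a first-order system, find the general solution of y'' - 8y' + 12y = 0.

Let x_1 = y, x_2 = y'. Then x_1' = x_2 and x_2' = -12x_1 + 8x_2.
A = [[0,1],[-12,8]]; det(A-λI) = λ^2 - 8λ + 12.
Eigenvalues λ = 6, 2 with eigenvectors (1,6), (1,2).

y(t) = K_1e^(6t) + K_2e^(2t)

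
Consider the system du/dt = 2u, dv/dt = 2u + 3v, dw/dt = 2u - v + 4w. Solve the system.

u(t) = K_1e^(2t), v(t) = -2K_1e^(2t) + K_2e^(3t), w(t) = -2K_1e^(2t) + K_2e^(3t) + K_3e^(4t)

Coefficient matrix A = [[2, 0, 0], [2, 3, 0], [2, -1, 4]].
det(A - λI) = 0 gives eigenvalues λ = 2, 3, 4.
For λ=2: eigenvector (1,-2,-2).
For λ=3: eigenvector (0,1,1).
For λ=4: eigenvector (0,0,1).
General solution: K_1e^(2t)(1,-2,-2) + K_2e^(3t)(0,1,1) + K_3e^(4t)(0,0,1).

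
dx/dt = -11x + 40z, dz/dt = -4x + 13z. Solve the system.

Coefficient matrix A = [[-11, 40], [-4, 13]].
Characteristic polynomial det(A - λI) = λ^2 - 2λ + 17 = 0.
Eigenvalues λ = 1 ± 4i (complex conjugate pair).
For λ=1+4i: an eigenvector is (-3,-1) - i(-1,0) = (-3 + i, -1).
A real fundamental pair from Re and Im of e^((1+4i)t)v: X_1 = e^(t)(cos(4t)·(-3,-1) + sin(4t)·(-1,0)), X_2 = e^(t)(sin(4t)·(-3,-1) - cos(4t)·(-1,0)).
General solution: C_1X_1 + C_2X_2.

x(t) = -C_1e^(t)sin(4t) - 3C_1e^(t)cos(4t) - 3C_2e^(t)sin(4t) + C_2e^(t)cos(4t), z(t) = -C_1e^(t)cos(4t) - C_2e^(t)sin(4t)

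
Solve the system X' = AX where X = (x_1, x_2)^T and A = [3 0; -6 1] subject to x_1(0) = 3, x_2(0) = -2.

Coefficient matrix A = [[3, 0], [-6, 1]].
Characteristic polynomial det(A - λI) = λ^2 - 4λ + 3 = 0.
Eigenvalues λ = 1, 3.
For λ=1: (A-λI) row 1 is [2, 0], so an eigenvector is (0, -1).
For λ=3: (A-λI) row 2 is [-6, -2], so an eigenvector is (1, -3).
General solution: c_1e^(t)(0,-1) + c_2e^(3t)(1,-3).
Applying x_1(0)=3, x_2(0)=-2 gives c_1=-7, c_2=3.

x_1(t) = 3e^(3t), x_2(t) = -9e^(3t) + 7e^(t)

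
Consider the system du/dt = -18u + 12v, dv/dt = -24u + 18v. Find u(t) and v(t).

Coefficient matrix A = [[-18, 12], [-24, 18]].
Characteristic polynomial det(A - λI) = λ^2 - 36 = 0.
Eigenvalues λ = -6, 6.
For λ=-6: (A-λI) row 1 is [-12, 12], so an eigenvector is (-1, -1).
For λ=6: (A-λI) row 1 is [-24, 12], so an eigenvector is (-1, -2).
General solution: K_1e^(-6t)(-1,-1) + K_2e^(6t)(-1,-2).

u(t) = -K_1e^(-6t) - K_2e^(6t), v(t) = -K_1e^(-6t) - 2K_2e^(6t)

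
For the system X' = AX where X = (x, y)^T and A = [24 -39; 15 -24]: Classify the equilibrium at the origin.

center

A = [[24,-39],[15,-24]]; det(A-λI) = λ^2 + 9.
λ = 0 ± 3i: zero real part.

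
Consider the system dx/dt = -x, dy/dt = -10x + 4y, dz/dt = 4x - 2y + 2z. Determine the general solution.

Coefficient matrix A = [[-1, 0, 0], [-10, 4, 0], [4, -2, 2]].
det(A - λI) = 0 gives eigenvalues λ = -1, 2, 4.
For λ=-1: eigenvector (1,2,0).
For λ=2: eigenvector (0,0,1).
For λ=4: eigenvector (0,-1,1).
General solution: K_1e^(-t)(1,2,0) + K_2e^(2t)(0,0,1) + K_3e^(4t)(0,-1,1).

x(t) = K_1e^(-t), y(t) = 2K_1e^(-t) - K_3e^(4t), z(t) = K_2e^(2t) + K_3e^(4t)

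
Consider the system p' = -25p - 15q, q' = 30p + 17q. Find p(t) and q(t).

p(t) = -2K_1e^(-4t)sin(3t) + K_1e^(-4t)cos(3t) + K_2e^(-4t)sin(3t) + 2K_2e^(-4t)cos(3t), q(t) = 3K_1e^(-4t)sin(3t) - K_1e^(-4t)cos(3t) - K_2e^(-4t)sin(3t) - 3K_2e^(-4t)cos(3t)

Coefficient matrix A = [[-25, -15], [30, 17]].
Characteristic polynomial det(A - λI) = λ^2 + 8λ + 25 = 0.
Eigenvalues λ = -4 ± 3i (complex conjugate pair).
For λ=-4+3i: an eigenvector is (1,-1) - i(-2,3) = (1 + 2i, -1 - 3i).
A real fundamental pair from Re and Im of e^((-4+3i)t)v: X_1 = e^(-4t)(cos(3t)·(1,-1) + sin(3t)·(-2,3)), X_2 = e^(-4t)(sin(3t)·(1,-1) - cos(3t)·(-2,3)).
General solution: K_1X_1 + K_2X_2.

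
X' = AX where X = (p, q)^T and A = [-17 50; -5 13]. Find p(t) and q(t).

p(t) = c_1e^(-2t)sin(5t) + 3c_1e^(-2t)cos(5t) + 3c_2e^(-2t)sin(5t) - c_2e^(-2t)cos(5t), q(t) = c_1e^(-2t)cos(5t) + c_2e^(-2t)sin(5t)

Coefficient matrix A = [[-17, 50], [-5, 13]].
Characteristic polynomial det(A - λI) = λ^2 + 4λ + 29 = 0.
Eigenvalues λ = -2 ± 5i (complex conjugate pair).
For λ=-2+5i: an eigenvector is (3,1) - i(1,0) = (3 - i, 1).
A real fundamental pair from Re and Im of e^((-2+5i)t)v: X_1 = e^(-2t)(cos(5t)·(3,1) + sin(5t)·(1,0)), X_2 = e^(-2t)(sin(5t)·(3,1) - cos(5t)·(1,0)).
General solution: c_1X_1 + c_2X_2.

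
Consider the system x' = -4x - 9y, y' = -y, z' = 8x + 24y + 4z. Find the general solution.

x(t) = C_1e^(-4t) - 3C_3e^(-t), y(t) = C_3e^(-t), z(t) = -C_1e^(-4t) + C_2e^(4t)

Coefficient matrix A = [[-4, -9, 0], [0, -1, 0], [8, 24, 4]].
det(A - λI) = 0 gives eigenvalues λ = -4, 4, -1.
For λ=-4: eigenvector (1,0,-1).
For λ=4: eigenvector (0,0,1).
For λ=-1: eigenvector (-3,1,0).
General solution: C_1e^(-4t)(1,0,-1) + C_2e^(4t)(0,0,1) + C_3e^(-t)(-3,1,0).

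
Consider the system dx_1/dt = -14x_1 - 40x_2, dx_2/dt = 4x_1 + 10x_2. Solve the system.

x_1(t) = 3c_1e^(-2t)sin(4t) - c_1e^(-2t)cos(4t) - c_2e^(-2t)sin(4t) - 3c_2e^(-2t)cos(4t), x_2(t) = -c_1e^(-2t)sin(4t) + c_2e^(-2t)cos(4t)

Coefficient matrix A = [[-14, -40], [4, 10]].
Characteristic polynomial det(A - λI) = λ^2 + 4λ + 20 = 0.
Eigenvalues λ = -2 ± 4i (complex conjugate pair).
For λ=-2+4i: an eigenvector is (-1,0) - i(3,-1) = (-1 - 3i, 0 + i).
A real fundamental pair from Re and Im of e^((-2+4i)t)v: X_1 = e^(-2t)(cos(4t)·(-1,0) + sin(4t)·(3,-1)), X_2 = e^(-2t)(sin(4t)·(-1,0) - cos(4t)·(3,-1)).
General solution: c_1X_1 + c_2X_2.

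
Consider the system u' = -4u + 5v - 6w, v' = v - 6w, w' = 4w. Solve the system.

u(t) = C_1e^(t) + C_2e^(-4t) - 2C_3e^(4t), v(t) = C_1e^(t) - 2C_3e^(4t), w(t) = C_3e^(4t)

Coefficient matrix A = [[-4, 5, -6], [0, 1, -6], [0, 0, 4]].
det(A - λI) = 0 gives eigenvalues λ = 1, -4, 4.
For λ=1: eigenvector (1,1,0).
For λ=-4: eigenvector (1,0,0).
For λ=4: eigenvector (-2,-2,1).
General solution: C_1e^(t)(1,1,0) + C_2e^(-4t)(1,0,0) + C_3e^(4t)(-2,-2,1).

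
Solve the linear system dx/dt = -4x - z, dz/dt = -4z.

Coefficient matrix A = [[-4, -1], [0, -4]].
Characteristic polynomial det(A - λI) = λ^2 + 8λ + 16 = 0.
Single eigenvalue λ = -4 with algebraic multiplicity 2.
Eigenvector v = (1,0); generalized eigenvector w with (A-λI)w=v is (3,-1).
General solution: e^(-4t)[K_1·v + K_2·(t·v + w)].

x(t) = K_1e^(-4t) + K_2te^(-4t) + 3K_2e^(-4t), z(t) = -K_2e^(-4t)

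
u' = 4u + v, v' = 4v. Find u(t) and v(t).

Coefficient matrix A = [[4, 1], [0, 4]].
Characteristic polynomial det(A - λI) = λ^2 - 8λ + 16 = 0.
Single eigenvalue λ = 4 with algebraic multiplicity 2.
Eigenvector v = (1,0); generalized eigenvector w with (A-λI)w=v is (-2,1).
General solution: e^(4t)[K_1·v + K_2·(t·v + w)].

u(t) = K_1e^(4t) + K_2te^(4t) - 2K_2e^(4t), v(t) = K_2e^(4t)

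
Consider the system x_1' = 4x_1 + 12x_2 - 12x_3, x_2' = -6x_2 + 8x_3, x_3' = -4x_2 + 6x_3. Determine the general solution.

x_1(t) = C_1e^(4t) - 2C_3e^(-2t), x_2(t) = -C_2e^(2t) + 2C_3e^(-2t), x_3(t) = -C_2e^(2t) + C_3e^(-2t)

Coefficient matrix A = [[4, 12, -12], [0, -6, 8], [0, -4, 6]].
det(A - λI) = 0 gives eigenvalues λ = 4, 2, -2.
For λ=4: eigenvector (1,0,0).
For λ=2: eigenvector (0,-1,-1).
For λ=-2: eigenvector (-2,2,1).
General solution: C_1e^(4t)(1,0,0) + C_2e^(2t)(0,-1,-1) + C_3e^(-2t)(-2,2,1).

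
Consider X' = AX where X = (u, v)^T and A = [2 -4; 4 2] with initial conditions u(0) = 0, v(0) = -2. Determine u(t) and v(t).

Coefficient matrix A = [[2, -4], [4, 2]].
Characteristic polynomial det(A - λI) = λ^2 - 4λ + 20 = 0.
Eigenvalues λ = 2 ± 4i (complex conjugate pair).
For λ=2+4i: an eigenvector is (0,-1) - i(1,0) = (0 - i, -1).
A real fundamental pair from Re and Im of e^((2+4i)t)v: X_1 = e^(2t)(cos(4t)·(0,-1) + sin(4t)·(1,0)), X_2 = e^(2t)(sin(4t)·(0,-1) - cos(4t)·(1,0)).
General solution: C_1X_1 + C_2X_2.
Applying u(0)=0, v(0)=-2 gives C_1=2, C_2=0.

u(t) = 2e^(2t)sin(4t), v(t) = -2e^(2t)cos(4t)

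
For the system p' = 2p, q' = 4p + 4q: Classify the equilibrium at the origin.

unstable node

A = [[2,0],[4,4]]; det(A-λI) = λ^2 - 6λ + 8.
λ = 2, 4: both positive.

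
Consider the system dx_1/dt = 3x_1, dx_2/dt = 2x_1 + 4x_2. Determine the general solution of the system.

x_1(t) = -K_2e^(3t), x_2(t) = -K_1e^(4t) + 2K_2e^(3t)

Coefficient matrix A = [[3, 0], [2, 4]].
Characteristic polynomial det(A - λI) = λ^2 - 7λ + 12 = 0.
Eigenvalues λ = 4, 3.
For λ=4: (A-λI) row 1 is [-1, 0], so an eigenvector is (0, -1).
For λ=3: (A-λI) row 2 is [2, 1], so an eigenvector is (-1, 2).
General solution: K_1e^(4t)(0,-1) + K_2e^(3t)(-1,2).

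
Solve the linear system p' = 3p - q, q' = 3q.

Coefficient matrix A = [[3, -1], [0, 3]].
Characteristic polynomial det(A - λI) = λ^2 - 6λ + 9 = 0.
Single eigenvalue λ = 3 with algebraic multiplicity 2.
Eigenvector v = (1,0); generalized eigenvector w with (A-λI)w=v is (-1,-1).
General solution: e^(3t)[C_1·v + C_2·(t·v + w)].

p(t) = C_1e^(3t) + C_2te^(3t) - C_2e^(3t), q(t) = -C_2e^(3t)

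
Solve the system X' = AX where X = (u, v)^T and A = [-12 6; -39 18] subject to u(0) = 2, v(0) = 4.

u(t) = -2e^(3t)sin(3t) + 2e^(3t)cos(3t), v(t) = -6e^(3t)sin(3t) + 4e^(3t)cos(3t)

Coefficient matrix A = [[-12, 6], [-39, 18]].
Characteristic polynomial det(A - λI) = λ^2 - 6λ + 18 = 0.
Eigenvalues λ = 3 ± 3i (complex conjugate pair).
For λ=3+3i: an eigenvector is (1,2) - i(-1,-3) = (1 + i, 2 + 3i).
A real fundamental pair from Re and Im of e^((3+3i)t)v: X_1 = e^(3t)(cos(3t)·(1,2) + sin(3t)·(-1,-3)), X_2 = e^(3t)(sin(3t)·(1,2) - cos(3t)·(-1,-3)).
General solution: c_1X_1 + c_2X_2.
Applying u(0)=2, v(0)=4 gives c_1=2, c_2=0.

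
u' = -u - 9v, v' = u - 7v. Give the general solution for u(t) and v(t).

Coefficient matrix A = [[-1, -9], [1, -7]].
Characteristic polynomial det(A - λI) = λ^2 + 8λ + 16 = 0.
Single eigenvalue λ = -4 with algebraic multiplicity 2.
Eigenvector v = (3,1); generalized eigenvector w with (A-λI)w=v is (-2,-1).
General solution: e^(-4t)[C_1·v + C_2·(t·v + w)].

u(t) = 3C_1e^(-4t) + 3C_2te^(-4t) - 2C_2e^(-4t), v(t) = C_1e^(-4t) + C_2te^(-4t) - C_2e^(-4t)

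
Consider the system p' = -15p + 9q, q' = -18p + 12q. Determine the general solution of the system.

Coefficient matrix A = [[-15, 9], [-18, 12]].
Characteristic polynomial det(A - λI) = λ^2 + 3λ - 18 = 0.
Eigenvalues λ = -6, 3.
For λ=-6: (A-λI) row 1 is [-9, 9], so an eigenvector is (-1, -1).
For λ=3: (A-λI) row 1 is [-18, 9], so an eigenvector is (1, 2).
General solution: K_1e^(-6t)(-1,-1) + K_2e^(3t)(1,2).

p(t) = -K_1e^(-6t) + K_2e^(3t), q(t) = -K_1e^(-6t) + 2K_2e^(3t)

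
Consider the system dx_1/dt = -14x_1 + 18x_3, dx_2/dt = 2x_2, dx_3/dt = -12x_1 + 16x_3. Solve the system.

Coefficient matrix A = [[-14, 0, 18], [0, 2, 0], [-12, 0, 16]].
det(A - λI) = 0 gives eigenvalues λ = -2, 2, 4.
For λ=-2: eigenvector (3,0,2).
For λ=2: eigenvector (0,1,0).
For λ=4: eigenvector (1,0,1).
General solution: C_1e^(-2t)(3,0,2) + C_2e^(2t)(0,1,0) + C_3e^(4t)(1,0,1).

x_1(t) = 3C_1e^(-2t) + C_3e^(4t), x_2(t) = C_2e^(2t), x_3(t) = 2C_1e^(-2t) + C_3e^(4t)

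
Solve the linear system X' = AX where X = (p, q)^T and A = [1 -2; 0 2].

p(t) = -K_1e^(t) + 2K_2e^(2t), q(t) = -K_2e^(2t)

Coefficient matrix A = [[1, -2], [0, 2]].
Characteristic polynomial det(A - λI) = λ^2 - 3λ + 2 = 0.
Eigenvalues λ = 1, 2.
For λ=1: (A-λI) row 1 is [0, -2], so an eigenvector is (-1, 0).
For λ=2: (A-λI) row 1 is [-1, -2], so an eigenvector is (2, -1).
General solution: K_1e^(t)(-1,0) + K_2e^(2t)(2,-1).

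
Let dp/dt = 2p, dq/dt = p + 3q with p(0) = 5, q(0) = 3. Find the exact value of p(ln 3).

45

A = [[2,0],[1,3]]; eigenvalues λ = 2, 3.
Eigenvectors: (-1,1) for λ=2, (0,-1) for λ=3.
From the initial condition, c_1 = -5, c_2 = -8.
p(ln 3) = (-5)(3^2)(-1) + (-8)(3^3)(0) = 45.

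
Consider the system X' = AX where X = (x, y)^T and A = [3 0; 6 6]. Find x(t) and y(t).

Coefficient matrix A = [[3, 0], [6, 6]].
Characteristic polynomial det(A - λI) = λ^2 - 9λ + 18 = 0.
Eigenvalues λ = 6, 3.
For λ=6: (A-λI) row 1 is [-3, 0], so an eigenvector is (0, -1).
For λ=3: (A-λI) row 2 is [6, 3], so an eigenvector is (1, -2).
General solution: C_1e^(6t)(0,-1) + C_2e^(3t)(1,-2).

x(t) = C_2e^(3t), y(t) = -C_1e^(6t) - 2C_2e^(3t)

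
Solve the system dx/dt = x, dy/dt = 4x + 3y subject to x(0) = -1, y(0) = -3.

Coefficient matrix A = [[1, 0], [4, 3]].
Characteristic polynomial det(A - λI) = λ^2 - 4λ + 3 = 0.
Eigenvalues λ = 3, 1.
For λ=3: (A-λI) row 1 is [-2, 0], so an eigenvector is (0, 1).
For λ=1: (A-λI) row 2 is [4, 2], so an eigenvector is (-1, 2).
General solution: c_1e^(3t)(0,1) + c_2e^(t)(-1,2).
Applying x(0)=-1, y(0)=-3 gives c_1=-5, c_2=1.

x(t) = -e^(t), y(t) = -5e^(3t) + 2e^(t)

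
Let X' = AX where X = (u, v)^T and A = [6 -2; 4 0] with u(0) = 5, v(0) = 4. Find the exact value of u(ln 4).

A = [[6,-2],[4,0]]; eigenvalues λ = 4, 2.
Eigenvectors: (1,1) for λ=4, (-1,-2) for λ=2.
From the initial condition, c_1 = 6, c_2 = 1.
u(ln 4) = (6)(4^4)(1) + (1)(4^2)(-1) = 1520.

1520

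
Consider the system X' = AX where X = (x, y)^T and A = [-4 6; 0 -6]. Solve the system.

Coefficient matrix A = [[-4, 6], [0, -6]].
Characteristic polynomial det(A - λI) = λ^2 + 10λ + 24 = 0.
Eigenvalues λ = -4, -6.
For λ=-4: (A-λI) row 1 is [0, 6], so an eigenvector is (1, 0).
For λ=-6: (A-λI) row 1 is [2, 6], so an eigenvector is (-3, 1).
General solution: C_1e^(-4t)(1,0) + C_2e^(-6t)(-3,1).

x(t) = C_1e^(-4t) - 3C_2e^(-6t), y(t) = C_2e^(-6t)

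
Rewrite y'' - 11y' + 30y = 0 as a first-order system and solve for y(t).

Let x_1 = y, x_2 = y'. Then x_1' = x_2 and x_2' = -30x_1 + 11x_2.
A = [[0,1],[-30,11]]; det(A-λI) = λ^2 - 11λ + 30.
Eigenvalues λ = 6, 5 with eigenvectors (1,6), (1,5).

y(t) = K_1e^(6t) + K_2e^(5t)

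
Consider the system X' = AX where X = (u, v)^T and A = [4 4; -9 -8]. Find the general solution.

u(t) = -2K_1e^(-2t) - 2K_2te^(-2t) + K_2e^(-2t), v(t) = 3K_1e^(-2t) + 3K_2te^(-2t) - 2K_2e^(-2t)

Coefficient matrix A = [[4, 4], [-9, -8]].
Characteristic polynomial det(A - λI) = λ^2 + 4λ + 4 = 0.
Single eigenvalue λ = -2 with algebraic multiplicity 2.
Eigenvector v = (-2,3); generalized eigenvector w with (A-λI)w=v is (1,-2).
General solution: e^(-2t)[K_1·v + K_2·(t·v + w)].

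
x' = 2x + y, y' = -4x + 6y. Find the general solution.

x(t) = -K_1e^(4t) - K_2te^(4t), y(t) = -2K_1e^(4t) - 2K_2te^(4t) - K_2e^(4t)

Coefficient matrix A = [[2, 1], [-4, 6]].
Characteristic polynomial det(A - λI) = λ^2 - 8λ + 16 = 0.
Single eigenvalue λ = 4 with algebraic multiplicity 2.
Eigenvector v = (-1,-2); generalized eigenvector w with (A-λI)w=v is (0,-1).
General solution: e^(4t)[K_1·v + K_2·(t·v + w)].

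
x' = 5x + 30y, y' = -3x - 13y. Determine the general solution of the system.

Coefficient matrix A = [[5, 30], [-3, -13]].
Characteristic polynomial det(A - λI) = λ^2 + 8λ + 25 = 0.
Eigenvalues λ = -4 ± 3i (complex conjugate pair).
For λ=-4+3i: an eigenvector is (1,0) - i(3,-1) = (1 - 3i, 0 + i).
A real fundamental pair from Re and Im of e^((-4+3i)t)v: X_1 = e^(-4t)(cos(3t)·(1,0) + sin(3t)·(3,-1)), X_2 = e^(-4t)(sin(3t)·(1,0) - cos(3t)·(3,-1)).
General solution: K_1X_1 + K_2X_2.

x(t) = 3K_1e^(-4t)sin(3t) + K_1e^(-4t)cos(3t) + K_2e^(-4t)sin(3t) - 3K_2e^(-4t)cos(3t), y(t) = -K_1e^(-4t)sin(3t) + K_2e^(-4t)cos(3t)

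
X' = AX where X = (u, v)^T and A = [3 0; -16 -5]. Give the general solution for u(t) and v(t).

u(t) = K_1e^(3t), v(t) = -2K_1e^(3t) - K_2e^(-5t)

Coefficient matrix A = [[3, 0], [-16, -5]].
Characteristic polynomial det(A - λI) = λ^2 + 2λ - 15 = 0.
Eigenvalues λ = 3, -5.
For λ=3: (A-λI) row 2 is [-16, -8], so an eigenvector is (1, -2).
For λ=-5: (A-λI) row 1 is [8, 0], so an eigenvector is (0, -1).
General solution: K_1e^(3t)(1,-2) + K_2e^(-5t)(0,-1).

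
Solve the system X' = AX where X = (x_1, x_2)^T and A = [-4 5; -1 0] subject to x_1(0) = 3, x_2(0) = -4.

Coefficient matrix A = [[-4, 5], [-1, 0]].
Characteristic polynomial det(A - λI) = λ^2 + 4λ + 5 = 0.
Eigenvalues λ = -2 ± i (complex conjugate pair).
For λ=-2+i: an eigenvector is (-1,0) - i(2,1) = (-1 - 2i, 0 - i).
A real fundamental pair from Re and Im of e^((-2+i)t)v: X_1 = e^(-2t)(cos(t)·(-1,0) + sin(t)·(2,1)), X_2 = e^(-2t)(sin(t)·(-1,0) - cos(t)·(2,1)).
General solution: K_1X_1 + K_2X_2.
Applying x_1(0)=3, x_2(0)=-4 gives K_1=-11, K_2=4.

x_1(t) = -26e^(-2t)sin(t) + 3e^(-2t)cos(t), x_2(t) = -11e^(-2t)sin(t) - 4e^(-2t)cos(t)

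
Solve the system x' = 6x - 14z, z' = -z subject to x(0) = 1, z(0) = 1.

Coefficient matrix A = [[6, -14], [0, -1]].
Characteristic polynomial det(A - λI) = λ^2 - 5λ - 6 = 0.
Eigenvalues λ = -1, 6.
For λ=-1: (A-λI) row 1 is [7, -14], so an eigenvector is (2, 1).
For λ=6: (A-λI) row 1 is [0, -14], so an eigenvector is (-1, 0).
General solution: c_1e^(-t)(2,1) + c_2e^(6t)(-1,0).
Applying x(0)=1, z(0)=1 gives c_1=1, c_2=1.

x(t) = -e^(6t) + 2e^(-t), z(t) = e^(-t)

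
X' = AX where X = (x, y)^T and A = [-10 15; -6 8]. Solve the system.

x(t) = 2K_1e^(-t)sin(3t) + K_1e^(-t)cos(3t) + K_2e^(-t)sin(3t) - 2K_2e^(-t)cos(3t), y(t) = K_1e^(-t)sin(3t) + K_1e^(-t)cos(3t) + K_2e^(-t)sin(3t) - K_2e^(-t)cos(3t)

Coefficient matrix A = [[-10, 15], [-6, 8]].
Characteristic polynomial det(A - λI) = λ^2 + 2λ + 10 = 0.
Eigenvalues λ = -1 ± 3i (complex conjugate pair).
For λ=-1+3i: an eigenvector is (1,1) - i(2,1) = (1 - 2i, 1 - i).
A real fundamental pair from Re and Im of e^((-1+3i)t)v: X_1 = e^(-t)(cos(3t)·(1,1) + sin(3t)·(2,1)), X_2 = e^(-t)(sin(3t)·(1,1) - cos(3t)·(2,1)).
General solution: K_1X_1 + K_2X_2.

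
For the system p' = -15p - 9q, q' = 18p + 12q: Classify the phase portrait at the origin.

saddle

A = [[-15,-9],[18,12]]; det(A-λI) = λ^2 + 3λ - 18.
λ = -6, 3: opposite signs.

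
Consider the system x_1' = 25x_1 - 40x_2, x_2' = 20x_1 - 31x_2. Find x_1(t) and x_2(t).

Coefficient matrix A = [[25, -40], [20, -31]].
Characteristic polynomial det(A - λI) = λ^2 + 6λ + 25 = 0.
Eigenvalues λ = -3 ± 4i (complex conjugate pair).
For λ=-3+4i: an eigenvector is (1,1) - i(-3,-2) = (1 + 3i, 1 + 2i).
A real fundamental pair from Re and Im of e^((-3+4i)t)v: X_1 = e^(-3t)(cos(4t)·(1,1) + sin(4t)·(-3,-2)), X_2 = e^(-3t)(sin(4t)·(1,1) - cos(4t)·(-3,-2)).
General solution: c_1X_1 + c_2X_2.

x_1(t) = -3c_1e^(-3t)sin(4t) + c_1e^(-3t)cos(4t) + c_2e^(-3t)sin(4t) + 3c_2e^(-3t)cos(4t), x_2(t) = -2c_1e^(-3t)sin(4t) + c_1e^(-3t)cos(4t) + c_2e^(-3t)sin(4t) + 2c_2e^(-3t)cos(4t)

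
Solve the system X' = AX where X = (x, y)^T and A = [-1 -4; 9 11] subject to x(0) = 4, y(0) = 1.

Coefficient matrix A = [[-1, -4], [9, 11]].
Characteristic polynomial det(A - λI) = λ^2 - 10λ + 25 = 0.
Single eigenvalue λ = 5 with algebraic multiplicity 2.
Eigenvector v = (2,-3); generalized eigenvector w with (A-λI)w=v is (-1,1).
General solution: e^(5t)[c_1·v + c_2·(t·v + w)].
Applying x(0)=4, y(0)=1 gives c_1=-5, c_2=-14.

x(t) = -28te^(5t) + 4e^(5t), y(t) = 42te^(5t) + e^(5t)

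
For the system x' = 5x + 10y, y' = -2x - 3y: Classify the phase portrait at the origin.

A = [[5,10],[-2,-3]]; det(A-λI) = λ^2 - 2λ + 5.
λ = 1 ± 2i: positive real part.

unstable spiral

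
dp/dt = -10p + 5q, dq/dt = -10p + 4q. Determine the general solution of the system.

p(t) = -C_1e^(-3t)sin(t) - 2C_1e^(-3t)cos(t) - 2C_2e^(-3t)sin(t) + C_2e^(-3t)cos(t), q(t) = -C_1e^(-3t)sin(t) - 3C_1e^(-3t)cos(t) - 3C_2e^(-3t)sin(t) + C_2e^(-3t)cos(t)

Coefficient matrix A = [[-10, 5], [-10, 4]].
Characteristic polynomial det(A - λI) = λ^2 + 6λ + 10 = 0.
Eigenvalues λ = -3 ± i (complex conjugate pair).
For λ=-3+i: an eigenvector is (-2,-3) - i(-1,-1) = (-2 + i, -3 + i).
A real fundamental pair from Re and Im of e^((-3+i)t)v: X_1 = e^(-3t)(cos(t)·(-2,-3) + sin(t)·(-1,-1)), X_2 = e^(-3t)(sin(t)·(-2,-3) - cos(t)·(-1,-1)).
General solution: C_1X_1 + C_2X_2.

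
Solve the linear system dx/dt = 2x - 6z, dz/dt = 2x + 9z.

x(t) = 3c_1e^(6t) + 2c_2e^(5t), z(t) = -2c_1e^(6t) - c_2e^(5t)

Coefficient matrix A = [[2, -6], [2, 9]].
Characteristic polynomial det(A - λI) = λ^2 - 11λ + 30 = 0.
Eigenvalues λ = 6, 5.
For λ=6: (A-λI) row 1 is [-4, -6], so an eigenvector is (3, -2).
For λ=5: (A-λI) row 1 is [-3, -6], so an eigenvector is (2, -1).
General solution: c_1e^(6t)(3,-2) + c_2e^(5t)(2,-1).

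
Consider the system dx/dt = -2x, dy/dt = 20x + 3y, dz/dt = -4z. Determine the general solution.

x(t) = K_2e^(-2t), y(t) = K_1e^(3t) - 4K_2e^(-2t), z(t) = K_3e^(-4t)

Coefficient matrix A = [[-2, 0, 0], [20, 3, 0], [0, 0, -4]].
det(A - λI) = 0 gives eigenvalues λ = 3, -2, -4.
For λ=3: eigenvector (0,1,0).
For λ=-2: eigenvector (1,-4,0).
For λ=-4: eigenvector (0,0,1).
General solution: K_1e^(3t)(0,1,0) + K_2e^(-2t)(1,-4,0) + K_3e^(-4t)(0,0,1).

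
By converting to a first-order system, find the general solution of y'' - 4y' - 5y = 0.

Let x_1 = y, x_2 = y'. Then x_1' = x_2 and x_2' = 5x_1 + 4x_2.
A = [[0,1],[5,4]]; det(A-λI) = λ^2 - 4λ - 5.
Eigenvalues λ = -1, 5 with eigenvectors (1,-1), (1,5).

y(t) = K_1e^(-t) + K_2e^(5t)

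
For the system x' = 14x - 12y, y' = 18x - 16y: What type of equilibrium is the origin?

A = [[14,-12],[18,-16]]; det(A-λI) = λ^2 + 2λ - 8.
λ = -4, 2: opposite signs.

saddle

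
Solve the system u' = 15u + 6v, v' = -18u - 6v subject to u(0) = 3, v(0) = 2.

u(t) = 16e^(6t) - 13e^(3t), v(t) = -24e^(6t) + 26e^(3t)

Coefficient matrix A = [[15, 6], [-18, -6]].
Characteristic polynomial det(A - λI) = λ^2 - 9λ + 18 = 0.
Eigenvalues λ = 3, 6.
For λ=3: (A-λI) row 1 is [12, 6], so an eigenvector is (1, -2).
For λ=6: (A-λI) row 1 is [9, 6], so an eigenvector is (-2, 3).
General solution: c_1e^(3t)(1,-2) + c_2e^(6t)(-2,3).
Applying u(0)=3, v(0)=2 gives c_1=-13, c_2=-8.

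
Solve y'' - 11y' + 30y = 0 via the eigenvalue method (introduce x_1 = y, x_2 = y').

y(t) = K_1e^(5t) + K_2e^(6t)

Let x_1 = y, x_2 = y'. Then x_1' = x_2 and x_2' = -30x_1 + 11x_2.
A = [[0,1],[-30,11]]; det(A-λI) = λ^2 - 11λ + 30.
Eigenvalues λ = 5, 6 with eigenvectors (1,5), (1,6).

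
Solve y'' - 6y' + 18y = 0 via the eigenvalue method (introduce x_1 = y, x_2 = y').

Let x_1 = y, x_2 = y'. Then x_1' = x_2 and x_2' = -18x_1 + 6x_2.
A = [[0,1],[-18,6]]; det(A-λI) = λ^2 - 6λ + 18.
Eigenvalues λ = 3 ± 3i.

y(t) = K_1e^(3t)cos(3t) + K_2e^(3t)sin(3t)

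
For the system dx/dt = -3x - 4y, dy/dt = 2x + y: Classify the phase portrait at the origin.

stable spiral

A = [[-3,-4],[2,1]]; det(A-λI) = λ^2 + 2λ + 5.
λ = -1 ± 2i: negative real part.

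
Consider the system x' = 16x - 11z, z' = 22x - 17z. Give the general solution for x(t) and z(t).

x(t) = c_1e^(5t) + c_2e^(-6t), z(t) = c_1e^(5t) + 2c_2e^(-6t)

Coefficient matrix A = [[16, -11], [22, -17]].
Characteristic polynomial det(A - λI) = λ^2 + λ - 30 = 0.
Eigenvalues λ = 5, -6.
For λ=5: (A-λI) row 1 is [11, -11], so an eigenvector is (1, 1).
For λ=-6: (A-λI) row 1 is [22, -11], so an eigenvector is (1, 2).
General solution: c_1e^(5t)(1,1) + c_2e^(-6t)(1,2).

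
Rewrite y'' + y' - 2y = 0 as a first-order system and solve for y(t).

y(t) = C_1e^(t) + C_2e^(-2t)

Let x_1 = y, x_2 = y'. Then x_1' = x_2 and x_2' = 2x_1 - x_2.
A = [[0,1],[2,-1]]; det(A-λI) = λ^2 + λ - 2.
Eigenvalues λ = 1, -2 with eigenvectors (1,1), (1,-2).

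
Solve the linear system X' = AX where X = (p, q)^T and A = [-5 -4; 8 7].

p(t) = -c_1e^(-t) + c_2e^(3t), q(t) = c_1e^(-t) - 2c_2e^(3t)

Coefficient matrix A = [[-5, -4], [8, 7]].
Characteristic polynomial det(A - λI) = λ^2 - 2λ - 3 = 0.
Eigenvalues λ = -1, 3.
For λ=-1: (A-λI) row 1 is [-4, -4], so an eigenvector is (-1, 1).
For λ=3: (A-λI) row 1 is [-8, -4], so an eigenvector is (1, -2).
General solution: c_1e^(-t)(-1,1) + c_2e^(3t)(1,-2).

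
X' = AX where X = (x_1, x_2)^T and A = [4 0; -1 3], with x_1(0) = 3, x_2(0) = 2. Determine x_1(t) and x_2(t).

x_1(t) = 3e^(4t), x_2(t) = -3e^(4t) + 5e^(3t)

Coefficient matrix A = [[4, 0], [-1, 3]].
Characteristic polynomial det(A - λI) = λ^2 - 7λ + 12 = 0.
Eigenvalues λ = 4, 3.
For λ=4: (A-λI) row 2 is [-1, -1], so an eigenvector is (1, -1).
For λ=3: (A-λI) row 1 is [1, 0], so an eigenvector is (0, -1).
General solution: c_1e^(4t)(1,-1) + c_2e^(3t)(0,-1).
Applying x_1(0)=3, x_2(0)=2 gives c_1=3, c_2=-5.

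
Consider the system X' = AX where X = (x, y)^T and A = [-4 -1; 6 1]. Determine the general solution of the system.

x(t) = -K_1e^(-t) - K_2e^(-2t), y(t) = 3K_1e^(-t) + 2K_2e^(-2t)

Coefficient matrix A = [[-4, -1], [6, 1]].
Characteristic polynomial det(A - λI) = λ^2 + 3λ + 2 = 0.
Eigenvalues λ = -1, -2.
For λ=-1: (A-λI) row 1 is [-3, -1], so an eigenvector is (-1, 3).
For λ=-2: (A-λI) row 1 is [-2, -1], so an eigenvector is (-1, 2).
General solution: K_1e^(-t)(-1,3) + K_2e^(-2t)(-1,2).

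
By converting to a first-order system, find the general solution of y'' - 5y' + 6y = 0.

y(t) = c_1e^(3t) + c_2e^(2t)

Let x_1 = y, x_2 = y'. Then x_1' = x_2 and x_2' = -6x_1 + 5x_2.
A = [[0,1],[-6,5]]; det(A-λI) = λ^2 - 5λ + 6.
Eigenvalues λ = 3, 2 with eigenvectors (1,3), (1,2).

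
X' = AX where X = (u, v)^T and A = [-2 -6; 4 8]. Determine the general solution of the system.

Coefficient matrix A = [[-2, -6], [4, 8]].
Characteristic polynomial det(A - λI) = λ^2 - 6λ + 8 = 0.
Eigenvalues λ = 2, 4.
For λ=2: (A-λI) row 1 is [-4, -6], so an eigenvector is (3, -2).
For λ=4: (A-λI) row 1 is [-6, -6], so an eigenvector is (1, -1).
General solution: C_1e^(2t)(3,-2) + C_2e^(4t)(1,-1).

u(t) = 3C_1e^(2t) + C_2e^(4t), v(t) = -2C_1e^(2t) - C_2e^(4t)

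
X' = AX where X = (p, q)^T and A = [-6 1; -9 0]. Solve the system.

p(t) = -C_1e^(-3t) - C_2te^(-3t) + C_2e^(-3t), q(t) = -3C_1e^(-3t) - 3C_2te^(-3t) + 2C_2e^(-3t)

Coefficient matrix A = [[-6, 1], [-9, 0]].
Characteristic polynomial det(A - λI) = λ^2 + 6λ + 9 = 0.
Single eigenvalue λ = -3 with algebraic multiplicity 2.
Eigenvector v = (-1,-3); generalized eigenvector w with (A-λI)w=v is (1,2).
General solution: e^(-3t)[C_1·v + C_2·(t·v + w)].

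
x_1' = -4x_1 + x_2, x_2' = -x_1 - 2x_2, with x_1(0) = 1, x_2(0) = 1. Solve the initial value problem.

x_1(t) = e^(-3t), x_2(t) = e^(-3t)

Coefficient matrix A = [[-4, 1], [-1, -2]].
Characteristic polynomial det(A - λI) = λ^2 + 6λ + 9 = 0.
Single eigenvalue λ = -3 with algebraic multiplicity 2.
Eigenvector v = (-1,-1); generalized eigenvector w with (A-λI)w=v is (2,1).
General solution: e^(-3t)[C_1·v + C_2·(t·v + w)].
Applying x_1(0)=1, x_2(0)=1 gives C_1=-1, C_2=0.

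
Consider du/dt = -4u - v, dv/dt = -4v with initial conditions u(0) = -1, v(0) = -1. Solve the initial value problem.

u(t) = te^(-4t) - e^(-4t), v(t) = -e^(-4t)

Coefficient matrix A = [[-4, -1], [0, -4]].
Characteristic polynomial det(A - λI) = λ^2 + 8λ + 16 = 0.
Single eigenvalue λ = -4 with algebraic multiplicity 2.
Eigenvector v = (1,0); generalized eigenvector w with (A-λI)w=v is (1,-1).
General solution: e^(-4t)[C_1·v + C_2·(t·v + w)].
Applying u(0)=-1, v(0)=-1 gives C_1=-2, C_2=1.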